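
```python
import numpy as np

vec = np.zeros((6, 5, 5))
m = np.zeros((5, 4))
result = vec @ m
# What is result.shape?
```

(6, 5, 4)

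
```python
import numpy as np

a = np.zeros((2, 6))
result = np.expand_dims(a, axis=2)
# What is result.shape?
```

(2, 6, 1)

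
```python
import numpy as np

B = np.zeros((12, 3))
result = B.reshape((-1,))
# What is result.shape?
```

(36,)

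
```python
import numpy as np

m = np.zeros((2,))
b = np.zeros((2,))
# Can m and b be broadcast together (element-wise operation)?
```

Yes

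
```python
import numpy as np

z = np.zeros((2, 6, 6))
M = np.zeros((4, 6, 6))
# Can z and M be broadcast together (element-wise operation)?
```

No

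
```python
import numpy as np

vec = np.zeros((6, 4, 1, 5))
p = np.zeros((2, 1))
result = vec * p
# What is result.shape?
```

(6, 4, 2, 5)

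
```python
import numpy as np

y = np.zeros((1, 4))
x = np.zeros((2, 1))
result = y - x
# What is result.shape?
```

(2, 4)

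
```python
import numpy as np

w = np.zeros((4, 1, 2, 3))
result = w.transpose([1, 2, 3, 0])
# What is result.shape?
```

(1, 2, 3, 4)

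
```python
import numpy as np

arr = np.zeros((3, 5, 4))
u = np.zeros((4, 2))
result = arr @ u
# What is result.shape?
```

(3, 5, 2)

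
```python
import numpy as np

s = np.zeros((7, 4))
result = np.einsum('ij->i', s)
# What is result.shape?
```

(7,)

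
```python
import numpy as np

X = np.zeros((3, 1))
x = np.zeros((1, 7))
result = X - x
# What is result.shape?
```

(3, 7)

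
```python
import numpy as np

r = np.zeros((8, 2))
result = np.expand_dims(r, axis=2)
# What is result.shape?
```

(8, 2, 1)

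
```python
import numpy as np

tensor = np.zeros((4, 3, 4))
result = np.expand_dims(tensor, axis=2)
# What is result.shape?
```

(4, 3, 1, 4)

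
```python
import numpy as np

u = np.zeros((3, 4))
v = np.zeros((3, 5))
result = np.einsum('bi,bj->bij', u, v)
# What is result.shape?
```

(3, 4, 5)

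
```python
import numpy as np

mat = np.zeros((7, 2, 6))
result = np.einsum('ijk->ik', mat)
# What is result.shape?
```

(7, 6)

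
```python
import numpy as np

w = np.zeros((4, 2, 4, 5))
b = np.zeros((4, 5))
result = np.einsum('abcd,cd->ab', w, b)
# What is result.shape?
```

(4, 2)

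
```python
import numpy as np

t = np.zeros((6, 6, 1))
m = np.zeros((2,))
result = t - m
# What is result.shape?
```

(6, 6, 2)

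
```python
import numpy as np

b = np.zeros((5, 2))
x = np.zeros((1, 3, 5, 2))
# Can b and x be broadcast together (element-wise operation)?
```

Yes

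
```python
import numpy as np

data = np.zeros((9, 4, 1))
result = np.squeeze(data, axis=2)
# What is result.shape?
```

(9, 4)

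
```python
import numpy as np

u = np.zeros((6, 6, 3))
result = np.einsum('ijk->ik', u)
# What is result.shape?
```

(6, 3)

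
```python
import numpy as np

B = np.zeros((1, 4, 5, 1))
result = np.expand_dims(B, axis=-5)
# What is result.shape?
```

(1, 1, 4, 5, 1)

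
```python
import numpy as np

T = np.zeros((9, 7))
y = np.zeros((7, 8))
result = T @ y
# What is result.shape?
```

(9, 8)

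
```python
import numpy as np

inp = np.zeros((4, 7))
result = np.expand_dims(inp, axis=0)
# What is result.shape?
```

(1, 4, 7)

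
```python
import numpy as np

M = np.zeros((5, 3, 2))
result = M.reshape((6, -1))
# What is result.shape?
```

(6, 5)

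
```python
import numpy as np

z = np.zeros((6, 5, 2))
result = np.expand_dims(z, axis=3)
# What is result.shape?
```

(6, 5, 2, 1)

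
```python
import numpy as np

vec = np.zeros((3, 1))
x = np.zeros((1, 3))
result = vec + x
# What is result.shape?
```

(3, 3)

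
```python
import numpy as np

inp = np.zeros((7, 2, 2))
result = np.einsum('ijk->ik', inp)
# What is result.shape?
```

(7, 2)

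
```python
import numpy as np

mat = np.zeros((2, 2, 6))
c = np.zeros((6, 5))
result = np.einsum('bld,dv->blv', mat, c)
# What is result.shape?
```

(2, 2, 5)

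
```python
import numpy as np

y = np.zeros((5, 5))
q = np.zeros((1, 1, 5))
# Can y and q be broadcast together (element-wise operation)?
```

Yes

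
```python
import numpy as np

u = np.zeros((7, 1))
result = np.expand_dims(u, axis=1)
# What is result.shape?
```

(7, 1, 1)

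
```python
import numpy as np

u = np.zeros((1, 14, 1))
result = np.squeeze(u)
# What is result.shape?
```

(14,)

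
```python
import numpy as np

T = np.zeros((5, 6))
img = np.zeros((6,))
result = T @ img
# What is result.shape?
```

(5,)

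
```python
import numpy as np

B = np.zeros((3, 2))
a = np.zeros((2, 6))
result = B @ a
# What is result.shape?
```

(3, 6)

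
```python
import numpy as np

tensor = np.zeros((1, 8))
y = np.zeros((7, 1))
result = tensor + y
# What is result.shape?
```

(7, 8)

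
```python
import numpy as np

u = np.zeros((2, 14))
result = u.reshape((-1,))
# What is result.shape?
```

(28,)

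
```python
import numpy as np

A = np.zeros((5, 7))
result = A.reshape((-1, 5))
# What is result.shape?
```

(7, 5)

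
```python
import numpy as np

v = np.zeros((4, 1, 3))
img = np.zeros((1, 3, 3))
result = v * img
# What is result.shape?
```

(4, 3, 3)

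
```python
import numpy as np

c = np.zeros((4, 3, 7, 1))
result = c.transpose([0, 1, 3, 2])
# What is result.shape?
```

(4, 3, 1, 7)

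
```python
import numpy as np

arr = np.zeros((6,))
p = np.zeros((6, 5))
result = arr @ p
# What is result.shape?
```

(5,)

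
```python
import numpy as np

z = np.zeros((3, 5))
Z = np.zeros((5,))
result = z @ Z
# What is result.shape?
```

(3,)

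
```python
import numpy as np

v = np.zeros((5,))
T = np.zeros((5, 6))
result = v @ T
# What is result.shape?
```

(6,)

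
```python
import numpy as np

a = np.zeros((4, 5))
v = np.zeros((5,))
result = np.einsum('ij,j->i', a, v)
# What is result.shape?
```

(4,)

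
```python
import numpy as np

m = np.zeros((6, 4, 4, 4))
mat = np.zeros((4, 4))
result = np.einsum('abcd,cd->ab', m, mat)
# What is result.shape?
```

(6, 4)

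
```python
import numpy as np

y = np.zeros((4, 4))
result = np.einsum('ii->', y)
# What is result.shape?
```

()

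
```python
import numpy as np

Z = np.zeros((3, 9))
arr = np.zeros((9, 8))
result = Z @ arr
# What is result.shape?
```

(3, 8)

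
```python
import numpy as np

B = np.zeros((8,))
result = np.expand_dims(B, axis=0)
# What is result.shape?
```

(1, 8)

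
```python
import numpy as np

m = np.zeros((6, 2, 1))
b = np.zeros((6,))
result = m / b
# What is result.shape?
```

(6, 2, 6)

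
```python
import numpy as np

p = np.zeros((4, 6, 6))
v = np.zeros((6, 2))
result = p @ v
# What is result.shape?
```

(4, 6, 2)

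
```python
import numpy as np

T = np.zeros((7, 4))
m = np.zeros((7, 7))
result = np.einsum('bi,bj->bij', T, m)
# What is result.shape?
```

(7, 4, 7)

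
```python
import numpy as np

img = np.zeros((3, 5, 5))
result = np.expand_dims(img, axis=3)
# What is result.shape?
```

(3, 5, 5, 1)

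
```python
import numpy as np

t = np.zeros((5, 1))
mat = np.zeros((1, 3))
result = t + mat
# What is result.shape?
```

(5, 3)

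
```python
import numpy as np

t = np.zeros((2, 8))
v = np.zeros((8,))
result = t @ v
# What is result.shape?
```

(2,)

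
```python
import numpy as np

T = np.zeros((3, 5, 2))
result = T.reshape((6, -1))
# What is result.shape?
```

(6, 5)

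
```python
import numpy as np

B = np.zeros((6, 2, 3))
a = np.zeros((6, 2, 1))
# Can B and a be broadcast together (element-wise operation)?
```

Yes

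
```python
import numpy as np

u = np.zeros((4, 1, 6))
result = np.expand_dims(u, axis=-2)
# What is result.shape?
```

(4, 1, 1, 6)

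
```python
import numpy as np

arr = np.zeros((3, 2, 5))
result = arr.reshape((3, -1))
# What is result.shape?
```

(3, 10)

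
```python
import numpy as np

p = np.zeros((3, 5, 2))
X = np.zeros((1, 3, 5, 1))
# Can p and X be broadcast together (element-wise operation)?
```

Yes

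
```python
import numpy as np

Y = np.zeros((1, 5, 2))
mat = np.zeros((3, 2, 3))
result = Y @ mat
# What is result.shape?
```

(3, 5, 3)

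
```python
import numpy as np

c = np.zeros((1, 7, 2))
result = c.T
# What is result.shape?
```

(2, 7, 1)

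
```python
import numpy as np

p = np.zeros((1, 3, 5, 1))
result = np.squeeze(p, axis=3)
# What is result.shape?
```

(1, 3, 5)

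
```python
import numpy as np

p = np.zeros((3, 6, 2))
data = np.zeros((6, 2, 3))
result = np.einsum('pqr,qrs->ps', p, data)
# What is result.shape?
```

(3, 3)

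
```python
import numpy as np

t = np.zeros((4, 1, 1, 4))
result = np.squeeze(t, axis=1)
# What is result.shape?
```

(4, 1, 4)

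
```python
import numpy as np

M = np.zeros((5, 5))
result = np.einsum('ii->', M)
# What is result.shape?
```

()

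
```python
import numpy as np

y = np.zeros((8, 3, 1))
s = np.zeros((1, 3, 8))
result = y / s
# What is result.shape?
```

(8, 3, 8)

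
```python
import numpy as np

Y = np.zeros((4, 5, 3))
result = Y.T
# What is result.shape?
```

(3, 5, 4)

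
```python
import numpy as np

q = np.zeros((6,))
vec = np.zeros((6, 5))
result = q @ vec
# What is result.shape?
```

(5,)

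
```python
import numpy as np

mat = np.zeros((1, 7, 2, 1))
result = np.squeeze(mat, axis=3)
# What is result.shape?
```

(1, 7, 2)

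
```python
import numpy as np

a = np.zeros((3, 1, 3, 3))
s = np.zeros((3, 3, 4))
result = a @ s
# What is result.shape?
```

(3, 3, 3, 4)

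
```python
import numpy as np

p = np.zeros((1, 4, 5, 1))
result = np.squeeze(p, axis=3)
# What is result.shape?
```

(1, 4, 5)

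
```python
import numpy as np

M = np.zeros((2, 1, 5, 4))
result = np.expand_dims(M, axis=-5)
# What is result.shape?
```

(1, 2, 1, 5, 4)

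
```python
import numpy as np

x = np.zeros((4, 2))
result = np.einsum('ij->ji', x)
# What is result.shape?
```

(2, 4)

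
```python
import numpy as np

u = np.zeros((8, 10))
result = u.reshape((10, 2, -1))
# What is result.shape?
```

(10, 2, 4)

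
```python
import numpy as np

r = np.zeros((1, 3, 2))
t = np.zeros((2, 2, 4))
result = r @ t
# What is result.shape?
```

(2, 3, 4)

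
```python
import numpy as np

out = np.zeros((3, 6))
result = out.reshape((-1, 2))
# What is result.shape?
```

(9, 2)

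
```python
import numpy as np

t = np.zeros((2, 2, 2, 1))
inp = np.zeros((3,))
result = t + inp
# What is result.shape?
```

(2, 2, 2, 3)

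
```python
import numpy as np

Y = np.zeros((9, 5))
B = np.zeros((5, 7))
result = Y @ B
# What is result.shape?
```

(9, 7)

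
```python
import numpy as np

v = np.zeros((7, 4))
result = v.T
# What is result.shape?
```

(4, 7)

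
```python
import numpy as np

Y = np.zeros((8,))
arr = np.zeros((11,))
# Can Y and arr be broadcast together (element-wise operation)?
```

No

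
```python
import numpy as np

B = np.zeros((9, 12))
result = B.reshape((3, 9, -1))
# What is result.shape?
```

(3, 9, 4)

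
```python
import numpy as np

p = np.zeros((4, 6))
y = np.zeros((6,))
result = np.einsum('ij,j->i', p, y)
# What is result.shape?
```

(4,)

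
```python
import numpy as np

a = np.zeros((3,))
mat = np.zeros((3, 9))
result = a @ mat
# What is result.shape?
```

(9,)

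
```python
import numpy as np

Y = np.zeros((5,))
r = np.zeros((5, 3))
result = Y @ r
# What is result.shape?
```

(3,)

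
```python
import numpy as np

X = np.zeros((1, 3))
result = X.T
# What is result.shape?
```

(3, 1)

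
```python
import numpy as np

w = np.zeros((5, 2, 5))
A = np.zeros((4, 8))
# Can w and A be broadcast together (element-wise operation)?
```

No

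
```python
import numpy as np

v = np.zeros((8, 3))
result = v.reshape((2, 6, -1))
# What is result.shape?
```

(2, 6, 2)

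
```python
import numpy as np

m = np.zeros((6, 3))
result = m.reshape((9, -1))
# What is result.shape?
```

(9, 2)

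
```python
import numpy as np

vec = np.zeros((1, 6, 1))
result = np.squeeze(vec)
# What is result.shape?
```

(6,)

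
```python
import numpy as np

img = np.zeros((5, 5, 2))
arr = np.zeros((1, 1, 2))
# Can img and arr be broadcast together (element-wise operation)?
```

Yes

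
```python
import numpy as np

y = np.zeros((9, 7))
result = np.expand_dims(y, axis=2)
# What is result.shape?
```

(9, 7, 1)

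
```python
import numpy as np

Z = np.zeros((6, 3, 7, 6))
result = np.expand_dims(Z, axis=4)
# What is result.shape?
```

(6, 3, 7, 6, 1)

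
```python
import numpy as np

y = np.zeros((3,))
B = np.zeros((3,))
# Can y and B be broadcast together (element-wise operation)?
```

Yes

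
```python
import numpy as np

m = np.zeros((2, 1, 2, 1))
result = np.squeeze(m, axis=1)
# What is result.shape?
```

(2, 2, 1)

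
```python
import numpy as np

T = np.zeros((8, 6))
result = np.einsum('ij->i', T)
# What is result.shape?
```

(8,)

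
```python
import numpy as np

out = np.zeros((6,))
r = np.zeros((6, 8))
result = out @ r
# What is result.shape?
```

(8,)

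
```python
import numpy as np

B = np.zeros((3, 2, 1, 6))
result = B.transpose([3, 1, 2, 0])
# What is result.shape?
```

(6, 2, 1, 3)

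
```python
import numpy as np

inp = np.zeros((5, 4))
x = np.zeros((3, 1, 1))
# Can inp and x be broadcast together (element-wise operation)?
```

Yes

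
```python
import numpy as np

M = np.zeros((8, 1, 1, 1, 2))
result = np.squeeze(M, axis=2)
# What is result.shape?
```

(8, 1, 1, 2)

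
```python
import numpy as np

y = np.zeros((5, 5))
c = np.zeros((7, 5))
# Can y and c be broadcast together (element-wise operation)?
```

No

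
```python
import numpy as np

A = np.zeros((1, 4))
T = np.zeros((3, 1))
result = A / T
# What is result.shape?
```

(3, 4)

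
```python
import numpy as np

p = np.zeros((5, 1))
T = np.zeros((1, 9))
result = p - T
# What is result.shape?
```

(5, 9)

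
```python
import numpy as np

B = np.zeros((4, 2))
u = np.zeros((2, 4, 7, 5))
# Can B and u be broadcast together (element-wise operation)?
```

No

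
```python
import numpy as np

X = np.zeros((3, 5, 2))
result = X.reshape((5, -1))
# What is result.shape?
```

(5, 6)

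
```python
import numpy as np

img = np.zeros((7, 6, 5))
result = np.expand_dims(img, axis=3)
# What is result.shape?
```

(7, 6, 5, 1)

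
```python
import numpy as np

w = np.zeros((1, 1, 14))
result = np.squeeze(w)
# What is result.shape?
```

(14,)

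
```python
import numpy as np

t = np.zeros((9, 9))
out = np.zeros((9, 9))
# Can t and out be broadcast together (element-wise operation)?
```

Yes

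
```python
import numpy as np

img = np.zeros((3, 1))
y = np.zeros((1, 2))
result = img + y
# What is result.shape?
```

(3, 2)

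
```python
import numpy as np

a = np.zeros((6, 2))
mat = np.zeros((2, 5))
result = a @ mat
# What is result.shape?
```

(6, 5)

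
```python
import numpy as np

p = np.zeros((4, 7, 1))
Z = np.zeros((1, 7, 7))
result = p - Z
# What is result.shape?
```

(4, 7, 7)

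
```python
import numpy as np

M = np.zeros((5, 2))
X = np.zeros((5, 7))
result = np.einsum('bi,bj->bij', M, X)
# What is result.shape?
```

(5, 2, 7)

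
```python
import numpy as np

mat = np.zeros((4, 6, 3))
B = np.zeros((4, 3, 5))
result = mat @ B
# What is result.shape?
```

(4, 6, 5)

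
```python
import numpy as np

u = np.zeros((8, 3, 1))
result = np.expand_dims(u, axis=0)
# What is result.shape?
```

(1, 8, 3, 1)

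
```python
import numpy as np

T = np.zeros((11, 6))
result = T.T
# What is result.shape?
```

(6, 11)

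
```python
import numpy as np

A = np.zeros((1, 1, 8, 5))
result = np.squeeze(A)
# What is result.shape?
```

(8, 5)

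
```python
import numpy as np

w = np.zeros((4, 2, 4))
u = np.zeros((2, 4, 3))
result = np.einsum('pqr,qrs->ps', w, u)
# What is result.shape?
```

(4, 3)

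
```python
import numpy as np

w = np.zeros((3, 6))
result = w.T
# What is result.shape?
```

(6, 3)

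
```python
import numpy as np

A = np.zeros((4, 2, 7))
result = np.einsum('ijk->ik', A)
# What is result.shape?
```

(4, 7)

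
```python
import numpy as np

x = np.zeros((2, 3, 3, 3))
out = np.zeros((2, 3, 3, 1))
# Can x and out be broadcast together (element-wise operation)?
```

Yes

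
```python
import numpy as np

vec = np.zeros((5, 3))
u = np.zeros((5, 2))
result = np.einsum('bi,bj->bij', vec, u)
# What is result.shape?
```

(5, 3, 2)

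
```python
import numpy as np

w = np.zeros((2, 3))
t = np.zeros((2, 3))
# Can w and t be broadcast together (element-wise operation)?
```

Yes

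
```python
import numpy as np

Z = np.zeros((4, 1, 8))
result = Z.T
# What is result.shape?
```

(8, 1, 4)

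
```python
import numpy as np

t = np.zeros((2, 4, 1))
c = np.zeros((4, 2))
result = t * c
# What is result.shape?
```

(2, 4, 2)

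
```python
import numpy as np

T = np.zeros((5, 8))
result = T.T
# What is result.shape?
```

(8, 5)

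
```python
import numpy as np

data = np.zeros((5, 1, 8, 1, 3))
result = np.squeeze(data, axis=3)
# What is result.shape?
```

(5, 1, 8, 3)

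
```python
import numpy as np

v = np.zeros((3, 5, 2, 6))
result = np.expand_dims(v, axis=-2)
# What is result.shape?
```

(3, 5, 2, 1, 6)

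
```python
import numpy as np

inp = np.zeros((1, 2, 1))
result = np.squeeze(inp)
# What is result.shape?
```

(2,)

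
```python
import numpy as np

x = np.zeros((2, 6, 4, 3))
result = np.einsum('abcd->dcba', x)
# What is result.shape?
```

(3, 4, 6, 2)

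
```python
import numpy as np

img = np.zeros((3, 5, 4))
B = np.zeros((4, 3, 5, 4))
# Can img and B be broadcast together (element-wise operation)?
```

Yes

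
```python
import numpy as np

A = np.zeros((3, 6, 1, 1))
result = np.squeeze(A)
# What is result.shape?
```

(3, 6)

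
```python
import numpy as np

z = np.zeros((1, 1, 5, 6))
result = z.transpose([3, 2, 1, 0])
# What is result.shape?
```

(6, 5, 1, 1)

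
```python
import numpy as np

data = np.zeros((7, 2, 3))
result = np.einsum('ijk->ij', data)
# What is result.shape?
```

(7, 2)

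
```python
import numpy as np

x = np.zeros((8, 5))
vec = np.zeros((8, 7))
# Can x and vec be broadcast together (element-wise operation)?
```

No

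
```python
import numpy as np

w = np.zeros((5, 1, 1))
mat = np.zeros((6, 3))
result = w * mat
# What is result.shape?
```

(5, 6, 3)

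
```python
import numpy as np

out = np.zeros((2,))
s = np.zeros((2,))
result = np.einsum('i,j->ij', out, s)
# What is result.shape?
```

(2, 2)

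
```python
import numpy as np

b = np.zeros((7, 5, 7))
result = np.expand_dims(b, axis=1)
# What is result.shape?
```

(7, 1, 5, 7)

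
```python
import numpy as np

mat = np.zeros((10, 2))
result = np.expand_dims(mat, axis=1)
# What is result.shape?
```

(10, 1, 2)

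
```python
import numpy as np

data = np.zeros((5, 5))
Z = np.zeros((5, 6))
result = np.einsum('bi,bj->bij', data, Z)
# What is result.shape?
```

(5, 5, 6)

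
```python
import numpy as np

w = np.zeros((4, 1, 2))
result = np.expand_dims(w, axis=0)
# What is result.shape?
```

(1, 4, 1, 2)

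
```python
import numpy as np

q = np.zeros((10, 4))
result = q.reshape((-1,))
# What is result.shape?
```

(40,)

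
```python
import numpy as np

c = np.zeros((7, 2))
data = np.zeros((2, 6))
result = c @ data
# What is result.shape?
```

(7, 6)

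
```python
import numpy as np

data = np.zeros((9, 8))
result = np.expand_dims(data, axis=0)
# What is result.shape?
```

(1, 9, 8)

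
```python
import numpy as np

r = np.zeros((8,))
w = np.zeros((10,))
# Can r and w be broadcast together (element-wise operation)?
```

No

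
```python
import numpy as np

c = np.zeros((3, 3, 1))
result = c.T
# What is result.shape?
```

(1, 3, 3)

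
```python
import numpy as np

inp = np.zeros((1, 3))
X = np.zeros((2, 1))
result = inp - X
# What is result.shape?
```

(2, 3)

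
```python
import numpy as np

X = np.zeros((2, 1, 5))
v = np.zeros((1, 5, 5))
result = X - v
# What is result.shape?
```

(2, 5, 5)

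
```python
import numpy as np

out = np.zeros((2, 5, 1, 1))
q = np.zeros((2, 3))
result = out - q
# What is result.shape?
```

(2, 5, 2, 3)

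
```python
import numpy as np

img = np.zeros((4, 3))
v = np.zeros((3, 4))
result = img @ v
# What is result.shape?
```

(4, 4)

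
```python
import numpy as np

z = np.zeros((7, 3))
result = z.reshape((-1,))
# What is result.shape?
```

(21,)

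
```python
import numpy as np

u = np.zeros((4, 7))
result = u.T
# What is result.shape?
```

(7, 4)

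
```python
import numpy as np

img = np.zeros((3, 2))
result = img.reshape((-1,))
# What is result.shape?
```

(6,)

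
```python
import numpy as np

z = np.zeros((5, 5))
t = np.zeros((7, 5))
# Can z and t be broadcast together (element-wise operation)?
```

No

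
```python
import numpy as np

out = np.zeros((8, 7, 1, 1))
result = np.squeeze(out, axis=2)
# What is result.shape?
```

(8, 7, 1)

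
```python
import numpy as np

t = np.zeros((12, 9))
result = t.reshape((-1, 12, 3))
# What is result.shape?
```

(3, 12, 3)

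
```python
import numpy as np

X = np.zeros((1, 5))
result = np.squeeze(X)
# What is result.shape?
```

(5,)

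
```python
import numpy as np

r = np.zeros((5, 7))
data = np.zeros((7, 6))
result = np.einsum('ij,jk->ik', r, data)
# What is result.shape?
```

(5, 6)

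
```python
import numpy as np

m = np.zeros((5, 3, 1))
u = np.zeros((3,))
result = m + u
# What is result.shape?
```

(5, 3, 3)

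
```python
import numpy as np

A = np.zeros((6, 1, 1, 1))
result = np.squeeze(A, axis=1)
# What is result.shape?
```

(6, 1, 1)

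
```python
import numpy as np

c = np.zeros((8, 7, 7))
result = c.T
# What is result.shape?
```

(7, 7, 8)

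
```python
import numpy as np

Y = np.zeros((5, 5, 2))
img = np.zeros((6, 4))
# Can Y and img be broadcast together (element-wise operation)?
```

No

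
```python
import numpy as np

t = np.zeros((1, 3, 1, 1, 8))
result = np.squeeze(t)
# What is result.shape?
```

(3, 8)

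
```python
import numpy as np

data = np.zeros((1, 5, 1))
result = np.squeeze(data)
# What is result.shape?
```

(5,)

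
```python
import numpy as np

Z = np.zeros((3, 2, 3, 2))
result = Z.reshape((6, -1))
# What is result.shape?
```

(6, 6)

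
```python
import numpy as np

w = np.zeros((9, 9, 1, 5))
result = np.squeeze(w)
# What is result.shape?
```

(9, 9, 5)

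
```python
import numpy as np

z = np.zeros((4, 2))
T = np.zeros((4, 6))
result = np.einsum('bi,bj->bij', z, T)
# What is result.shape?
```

(4, 2, 6)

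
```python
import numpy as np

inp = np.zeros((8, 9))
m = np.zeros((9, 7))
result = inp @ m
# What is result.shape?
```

(8, 7)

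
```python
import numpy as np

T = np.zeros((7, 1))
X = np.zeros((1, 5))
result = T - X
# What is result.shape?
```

(7, 5)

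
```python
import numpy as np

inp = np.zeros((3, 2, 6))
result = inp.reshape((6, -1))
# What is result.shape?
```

(6, 6)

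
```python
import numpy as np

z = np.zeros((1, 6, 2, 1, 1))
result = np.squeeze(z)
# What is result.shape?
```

(6, 2)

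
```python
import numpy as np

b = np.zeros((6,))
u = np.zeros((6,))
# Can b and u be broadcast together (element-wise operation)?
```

Yes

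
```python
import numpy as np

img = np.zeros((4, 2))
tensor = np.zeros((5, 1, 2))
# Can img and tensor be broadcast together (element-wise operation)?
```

Yes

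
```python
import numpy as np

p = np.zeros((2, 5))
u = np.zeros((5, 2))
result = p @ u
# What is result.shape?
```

(2, 2)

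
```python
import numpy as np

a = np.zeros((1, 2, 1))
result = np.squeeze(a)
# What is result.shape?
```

(2,)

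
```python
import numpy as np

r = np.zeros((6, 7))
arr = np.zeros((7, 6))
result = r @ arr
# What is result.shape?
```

(6, 6)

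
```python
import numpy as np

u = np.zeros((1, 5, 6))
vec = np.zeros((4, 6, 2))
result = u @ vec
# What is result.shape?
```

(4, 5, 2)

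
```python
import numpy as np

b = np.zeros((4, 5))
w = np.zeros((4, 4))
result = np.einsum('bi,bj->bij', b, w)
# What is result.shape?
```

(4, 5, 4)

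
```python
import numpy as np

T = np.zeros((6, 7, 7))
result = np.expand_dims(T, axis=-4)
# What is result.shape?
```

(1, 6, 7, 7)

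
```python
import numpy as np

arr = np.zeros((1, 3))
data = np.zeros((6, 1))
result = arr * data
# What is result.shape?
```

(6, 3)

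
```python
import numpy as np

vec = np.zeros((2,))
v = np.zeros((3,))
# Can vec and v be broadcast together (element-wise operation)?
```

No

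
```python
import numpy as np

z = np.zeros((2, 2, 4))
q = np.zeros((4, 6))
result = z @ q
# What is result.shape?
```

(2, 2, 6)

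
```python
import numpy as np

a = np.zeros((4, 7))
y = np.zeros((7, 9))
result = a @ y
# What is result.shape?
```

(4, 9)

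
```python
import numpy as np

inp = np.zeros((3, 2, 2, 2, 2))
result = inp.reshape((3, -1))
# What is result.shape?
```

(3, 16)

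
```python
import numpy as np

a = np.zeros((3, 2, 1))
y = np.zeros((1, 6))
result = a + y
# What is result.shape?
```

(3, 2, 6)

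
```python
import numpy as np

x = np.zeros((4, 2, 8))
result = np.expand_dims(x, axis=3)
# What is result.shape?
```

(4, 2, 8, 1)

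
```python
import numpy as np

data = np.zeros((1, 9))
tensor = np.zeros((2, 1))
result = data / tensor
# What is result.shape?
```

(2, 9)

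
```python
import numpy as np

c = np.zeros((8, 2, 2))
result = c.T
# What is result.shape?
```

(2, 2, 8)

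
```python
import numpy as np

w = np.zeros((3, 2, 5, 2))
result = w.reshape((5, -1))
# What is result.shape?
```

(5, 12)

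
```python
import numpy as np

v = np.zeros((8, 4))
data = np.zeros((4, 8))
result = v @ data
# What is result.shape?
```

(8, 8)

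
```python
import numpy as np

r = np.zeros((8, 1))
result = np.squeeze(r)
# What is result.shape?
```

(8,)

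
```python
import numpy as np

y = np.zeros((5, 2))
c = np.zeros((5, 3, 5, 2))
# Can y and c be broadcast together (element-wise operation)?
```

Yes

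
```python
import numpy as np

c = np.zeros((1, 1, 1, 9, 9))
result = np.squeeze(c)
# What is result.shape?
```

(9, 9)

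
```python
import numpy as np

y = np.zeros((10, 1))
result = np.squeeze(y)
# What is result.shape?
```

(10,)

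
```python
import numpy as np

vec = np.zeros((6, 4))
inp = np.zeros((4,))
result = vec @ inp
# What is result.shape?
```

(6,)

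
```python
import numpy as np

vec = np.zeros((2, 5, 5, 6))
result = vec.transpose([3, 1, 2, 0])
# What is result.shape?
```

(6, 5, 5, 2)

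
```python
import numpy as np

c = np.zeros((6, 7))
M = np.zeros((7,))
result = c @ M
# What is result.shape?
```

(6,)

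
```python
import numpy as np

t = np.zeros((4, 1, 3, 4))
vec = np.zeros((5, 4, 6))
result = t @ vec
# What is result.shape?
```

(4, 5, 3, 6)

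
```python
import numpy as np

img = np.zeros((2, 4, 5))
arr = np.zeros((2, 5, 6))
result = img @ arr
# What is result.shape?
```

(2, 4, 6)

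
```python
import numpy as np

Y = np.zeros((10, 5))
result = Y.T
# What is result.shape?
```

(5, 10)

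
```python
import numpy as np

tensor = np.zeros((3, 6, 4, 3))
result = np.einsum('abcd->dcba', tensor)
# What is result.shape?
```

(3, 4, 6, 3)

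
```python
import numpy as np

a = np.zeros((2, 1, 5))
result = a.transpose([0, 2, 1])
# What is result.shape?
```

(2, 5, 1)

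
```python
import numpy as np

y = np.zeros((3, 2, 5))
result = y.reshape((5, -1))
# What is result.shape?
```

(5, 6)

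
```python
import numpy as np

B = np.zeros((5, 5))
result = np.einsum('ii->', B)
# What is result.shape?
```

()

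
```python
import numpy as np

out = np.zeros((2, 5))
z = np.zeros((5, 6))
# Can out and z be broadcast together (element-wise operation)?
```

No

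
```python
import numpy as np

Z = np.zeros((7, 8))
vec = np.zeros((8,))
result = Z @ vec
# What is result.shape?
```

(7,)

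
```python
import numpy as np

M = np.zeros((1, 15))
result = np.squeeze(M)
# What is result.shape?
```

(15,)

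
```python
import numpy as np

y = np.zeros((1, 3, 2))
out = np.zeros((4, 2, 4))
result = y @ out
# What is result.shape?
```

(4, 3, 4)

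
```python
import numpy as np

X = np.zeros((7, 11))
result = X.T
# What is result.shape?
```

(11, 7)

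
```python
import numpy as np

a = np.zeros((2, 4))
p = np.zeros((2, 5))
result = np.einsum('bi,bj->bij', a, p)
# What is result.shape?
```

(2, 4, 5)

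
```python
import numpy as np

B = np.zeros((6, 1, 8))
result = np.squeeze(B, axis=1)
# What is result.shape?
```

(6, 8)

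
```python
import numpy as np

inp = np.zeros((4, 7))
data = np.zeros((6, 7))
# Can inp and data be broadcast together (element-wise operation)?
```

No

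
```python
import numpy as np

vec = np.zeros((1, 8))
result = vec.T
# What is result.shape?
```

(8, 1)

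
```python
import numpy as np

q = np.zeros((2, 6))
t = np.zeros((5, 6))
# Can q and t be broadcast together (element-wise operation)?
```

No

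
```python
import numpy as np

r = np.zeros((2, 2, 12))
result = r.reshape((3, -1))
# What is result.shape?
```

(3, 16)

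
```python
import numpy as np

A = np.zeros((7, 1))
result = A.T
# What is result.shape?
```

(1, 7)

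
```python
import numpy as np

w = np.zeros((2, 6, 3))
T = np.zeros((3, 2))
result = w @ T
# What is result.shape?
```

(2, 6, 2)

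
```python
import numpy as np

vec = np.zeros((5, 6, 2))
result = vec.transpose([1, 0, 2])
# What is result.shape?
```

(6, 5, 2)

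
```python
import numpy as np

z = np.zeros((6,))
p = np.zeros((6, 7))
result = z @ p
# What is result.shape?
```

(7,)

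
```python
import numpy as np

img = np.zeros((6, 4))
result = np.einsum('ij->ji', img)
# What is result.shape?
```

(4, 6)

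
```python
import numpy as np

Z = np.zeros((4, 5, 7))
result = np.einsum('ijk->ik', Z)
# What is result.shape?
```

(4, 7)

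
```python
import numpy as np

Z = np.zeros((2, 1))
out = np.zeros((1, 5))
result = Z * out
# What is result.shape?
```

(2, 5)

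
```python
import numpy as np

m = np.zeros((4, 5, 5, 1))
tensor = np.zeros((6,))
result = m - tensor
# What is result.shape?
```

(4, 5, 5, 6)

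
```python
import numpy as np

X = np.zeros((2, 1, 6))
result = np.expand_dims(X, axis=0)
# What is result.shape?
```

(1, 2, 1, 6)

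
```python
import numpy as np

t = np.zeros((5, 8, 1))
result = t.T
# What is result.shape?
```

(1, 8, 5)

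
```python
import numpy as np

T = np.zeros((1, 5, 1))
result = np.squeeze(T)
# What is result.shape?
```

(5,)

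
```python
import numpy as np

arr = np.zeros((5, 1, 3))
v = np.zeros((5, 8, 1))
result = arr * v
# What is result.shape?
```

(5, 8, 3)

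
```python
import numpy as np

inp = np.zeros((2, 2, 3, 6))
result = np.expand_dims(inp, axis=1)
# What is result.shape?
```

(2, 1, 2, 3, 6)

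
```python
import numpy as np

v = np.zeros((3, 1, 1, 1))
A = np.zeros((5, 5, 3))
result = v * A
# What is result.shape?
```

(3, 5, 5, 3)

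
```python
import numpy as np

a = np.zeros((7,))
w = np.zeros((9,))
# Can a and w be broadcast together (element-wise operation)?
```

No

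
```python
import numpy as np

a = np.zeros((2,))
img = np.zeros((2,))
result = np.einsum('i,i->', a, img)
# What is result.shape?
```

()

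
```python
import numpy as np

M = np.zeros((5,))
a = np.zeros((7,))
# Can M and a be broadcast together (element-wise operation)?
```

No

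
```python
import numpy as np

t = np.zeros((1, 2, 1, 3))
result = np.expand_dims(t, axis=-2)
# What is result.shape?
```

(1, 2, 1, 1, 3)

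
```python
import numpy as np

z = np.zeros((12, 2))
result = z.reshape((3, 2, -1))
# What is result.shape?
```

(3, 2, 4)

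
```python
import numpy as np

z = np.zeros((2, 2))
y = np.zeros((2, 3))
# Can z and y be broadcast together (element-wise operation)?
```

No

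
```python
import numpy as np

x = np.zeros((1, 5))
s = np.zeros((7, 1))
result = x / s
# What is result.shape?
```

(7, 5)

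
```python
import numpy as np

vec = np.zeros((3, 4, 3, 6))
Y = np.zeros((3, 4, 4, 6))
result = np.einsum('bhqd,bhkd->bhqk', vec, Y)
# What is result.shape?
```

(3, 4, 3, 4)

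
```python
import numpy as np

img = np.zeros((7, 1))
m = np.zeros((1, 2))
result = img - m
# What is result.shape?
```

(7, 2)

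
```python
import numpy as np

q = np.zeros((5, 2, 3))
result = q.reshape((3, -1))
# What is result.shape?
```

(3, 10)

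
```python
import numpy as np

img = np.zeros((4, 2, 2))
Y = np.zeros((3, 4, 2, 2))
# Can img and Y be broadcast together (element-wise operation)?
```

Yes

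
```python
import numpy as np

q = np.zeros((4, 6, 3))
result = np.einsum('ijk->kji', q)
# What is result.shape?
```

(3, 6, 4)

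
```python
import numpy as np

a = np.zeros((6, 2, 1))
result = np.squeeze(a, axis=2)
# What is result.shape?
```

(6, 2)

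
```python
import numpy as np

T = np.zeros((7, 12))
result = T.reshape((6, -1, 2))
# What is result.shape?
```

(6, 7, 2)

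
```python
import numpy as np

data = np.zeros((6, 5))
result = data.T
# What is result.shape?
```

(5, 6)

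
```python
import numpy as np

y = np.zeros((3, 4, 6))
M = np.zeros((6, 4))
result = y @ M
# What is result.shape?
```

(3, 4, 4)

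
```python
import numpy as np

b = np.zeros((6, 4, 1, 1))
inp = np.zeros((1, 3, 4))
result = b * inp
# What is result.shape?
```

(6, 4, 3, 4)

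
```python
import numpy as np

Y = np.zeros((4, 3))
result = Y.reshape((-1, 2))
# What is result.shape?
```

(6, 2)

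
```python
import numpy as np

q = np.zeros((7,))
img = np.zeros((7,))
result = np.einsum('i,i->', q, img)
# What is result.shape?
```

()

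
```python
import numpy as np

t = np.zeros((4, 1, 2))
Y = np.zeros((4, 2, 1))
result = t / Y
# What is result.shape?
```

(4, 2, 2)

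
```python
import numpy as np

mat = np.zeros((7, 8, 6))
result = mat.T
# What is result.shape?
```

(6, 8, 7)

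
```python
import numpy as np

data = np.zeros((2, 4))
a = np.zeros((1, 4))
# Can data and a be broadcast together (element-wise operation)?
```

Yes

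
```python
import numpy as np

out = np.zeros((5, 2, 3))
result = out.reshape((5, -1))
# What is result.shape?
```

(5, 6)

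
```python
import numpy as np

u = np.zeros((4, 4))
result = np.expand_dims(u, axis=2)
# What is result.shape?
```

(4, 4, 1)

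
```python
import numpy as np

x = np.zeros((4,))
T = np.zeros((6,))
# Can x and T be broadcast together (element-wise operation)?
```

No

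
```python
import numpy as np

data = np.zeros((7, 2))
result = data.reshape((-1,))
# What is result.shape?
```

(14,)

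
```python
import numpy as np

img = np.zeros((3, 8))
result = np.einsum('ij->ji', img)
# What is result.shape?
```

(8, 3)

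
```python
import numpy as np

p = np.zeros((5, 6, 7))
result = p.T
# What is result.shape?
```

(7, 6, 5)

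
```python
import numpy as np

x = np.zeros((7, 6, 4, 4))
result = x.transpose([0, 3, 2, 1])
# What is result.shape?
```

(7, 4, 4, 6)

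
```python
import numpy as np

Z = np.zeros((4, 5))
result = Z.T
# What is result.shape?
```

(5, 4)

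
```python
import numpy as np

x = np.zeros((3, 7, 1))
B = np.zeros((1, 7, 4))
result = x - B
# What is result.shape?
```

(3, 7, 4)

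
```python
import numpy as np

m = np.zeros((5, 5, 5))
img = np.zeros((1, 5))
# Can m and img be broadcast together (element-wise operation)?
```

Yes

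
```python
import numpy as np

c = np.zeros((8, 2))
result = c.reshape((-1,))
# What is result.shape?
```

(16,)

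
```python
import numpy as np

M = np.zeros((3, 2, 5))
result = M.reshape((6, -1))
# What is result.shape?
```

(6, 5)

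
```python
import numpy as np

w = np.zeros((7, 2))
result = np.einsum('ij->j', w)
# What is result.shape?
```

(2,)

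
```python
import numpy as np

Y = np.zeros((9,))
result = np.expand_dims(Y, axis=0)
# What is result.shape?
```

(1, 9)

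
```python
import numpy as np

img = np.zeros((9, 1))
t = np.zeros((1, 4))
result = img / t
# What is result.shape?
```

(9, 4)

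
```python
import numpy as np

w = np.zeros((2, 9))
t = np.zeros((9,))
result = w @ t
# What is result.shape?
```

(2,)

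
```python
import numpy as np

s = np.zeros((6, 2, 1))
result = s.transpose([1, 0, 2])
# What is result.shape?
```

(2, 6, 1)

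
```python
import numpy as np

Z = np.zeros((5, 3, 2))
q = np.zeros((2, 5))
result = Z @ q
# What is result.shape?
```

(5, 3, 5)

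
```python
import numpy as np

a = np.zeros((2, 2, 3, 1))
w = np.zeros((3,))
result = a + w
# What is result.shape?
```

(2, 2, 3, 3)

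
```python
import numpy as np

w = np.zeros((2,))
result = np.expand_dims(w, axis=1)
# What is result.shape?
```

(2, 1)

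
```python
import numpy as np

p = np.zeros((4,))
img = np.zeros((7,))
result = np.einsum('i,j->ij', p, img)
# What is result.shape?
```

(4, 7)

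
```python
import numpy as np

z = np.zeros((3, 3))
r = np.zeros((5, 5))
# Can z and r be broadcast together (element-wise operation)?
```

No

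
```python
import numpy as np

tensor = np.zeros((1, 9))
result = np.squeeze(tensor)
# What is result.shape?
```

(9,)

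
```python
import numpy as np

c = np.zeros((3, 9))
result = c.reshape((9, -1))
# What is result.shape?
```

(9, 3)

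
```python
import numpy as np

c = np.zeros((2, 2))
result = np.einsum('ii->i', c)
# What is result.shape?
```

(2,)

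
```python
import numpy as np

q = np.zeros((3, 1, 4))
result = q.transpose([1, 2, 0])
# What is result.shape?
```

(1, 4, 3)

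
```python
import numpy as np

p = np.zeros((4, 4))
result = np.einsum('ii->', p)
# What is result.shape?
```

()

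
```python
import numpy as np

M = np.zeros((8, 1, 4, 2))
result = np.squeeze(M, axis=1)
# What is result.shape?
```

(8, 4, 2)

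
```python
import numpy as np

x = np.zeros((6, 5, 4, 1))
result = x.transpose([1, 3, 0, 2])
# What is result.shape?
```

(5, 1, 6, 4)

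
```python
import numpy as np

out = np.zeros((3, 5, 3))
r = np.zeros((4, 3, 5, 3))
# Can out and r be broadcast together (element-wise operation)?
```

Yes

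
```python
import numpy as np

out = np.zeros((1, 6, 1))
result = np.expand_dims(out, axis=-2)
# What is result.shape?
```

(1, 6, 1, 1)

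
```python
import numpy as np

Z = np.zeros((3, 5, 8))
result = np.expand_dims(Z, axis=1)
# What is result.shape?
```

(3, 1, 5, 8)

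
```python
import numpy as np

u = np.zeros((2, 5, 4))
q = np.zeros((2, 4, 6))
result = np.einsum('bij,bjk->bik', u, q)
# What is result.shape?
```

(2, 5, 6)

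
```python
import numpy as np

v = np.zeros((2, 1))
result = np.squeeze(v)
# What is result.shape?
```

(2,)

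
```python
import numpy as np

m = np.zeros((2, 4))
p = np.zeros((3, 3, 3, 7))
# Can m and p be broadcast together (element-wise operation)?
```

No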